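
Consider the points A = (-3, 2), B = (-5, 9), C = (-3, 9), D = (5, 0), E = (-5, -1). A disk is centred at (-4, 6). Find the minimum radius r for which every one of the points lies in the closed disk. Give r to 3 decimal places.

10.817

The required radius is the distance from (-4, 6) to the farthest point.
Squared distances: 17, 10, 10, 117, 50.
Maximum is 117, attained at D.
r = √117 ≈ 10.817.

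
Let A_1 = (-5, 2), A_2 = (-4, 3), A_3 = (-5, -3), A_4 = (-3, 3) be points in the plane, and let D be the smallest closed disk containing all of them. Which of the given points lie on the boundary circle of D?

By Welzl's lemma the MEC is supported by two points (diametrically opposite) or three points (on a circumcircle).
The farthest pair is A_3–A_4 with squared distance 40. The circle on this segment as diameter has centre (-4, 0) and r² = 40/4 = 10.
Check A_1: distance² to centre = 5 ≤ 10, so it lies inside.
All remaining points lie in this disk, and no smaller disk contains both endpoints, so this is the minimum enclosing circle.
The points at distance exactly r from the centre are A_3, A_4 — 2 points.

A_3, A_4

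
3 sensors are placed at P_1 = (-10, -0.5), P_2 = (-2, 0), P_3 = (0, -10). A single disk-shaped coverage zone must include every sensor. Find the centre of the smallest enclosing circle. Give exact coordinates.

(-5, -5.25)

Side lengths²: P_1P_2² = 64.25, P_1P_3² = 190.25, P_2P_3² = 104.
Since P_1P_3² = 190.25 ≥ 104 + 64.25 = 168.25, the angle opposite P_1P_3 is not acute, so the smallest enclosing circle has P_1P_3 as diameter.
Centre = midpoint of P_1P_3 = (-5, -5.25), r² = 190.25/4 = 47.5625.
Centre = (-5, -5.25).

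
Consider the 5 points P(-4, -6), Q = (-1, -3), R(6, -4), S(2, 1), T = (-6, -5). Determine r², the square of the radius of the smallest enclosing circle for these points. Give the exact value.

36.25

The minimum enclosing circle of a finite set is fixed by two of the points (as a diameter) or three (as a circumcircle).
The farthest pair is R–T with squared distance 145. The circle on this segment as diameter has centre (0, -4.5) and r² = 145/4 = 36.25.
Check P: distance² to centre = 18.25 ≤ 36.25, so it lies inside.
All remaining points lie in this disk, and no smaller disk contains both endpoints, so this is the minimum enclosing circle.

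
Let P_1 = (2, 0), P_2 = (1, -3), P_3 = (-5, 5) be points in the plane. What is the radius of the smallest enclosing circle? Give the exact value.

Side lengths²: P_1P_2² = 10, P_1P_3² = 74, P_2P_3² = 100.
Since P_2P_3² = 100 ≥ 74 + 10 = 84, the angle opposite P_2P_3 is not acute, so the smallest enclosing circle has P_2P_3 as diameter.
Centre = midpoint of P_2P_3 = (-2, 1), r² = 100/4 = 25.
r = √25 = 5.

5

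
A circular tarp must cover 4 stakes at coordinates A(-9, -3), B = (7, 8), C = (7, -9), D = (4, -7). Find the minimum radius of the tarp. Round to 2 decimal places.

10.37

The minimum enclosing circle of a finite set is fixed by two of the points (as a diameter) or three (as a circumcircle).
The minimum enclosing circle is determined by three boundary points: A, B, C.
Their circumcentre is (1.0625, -0.5) with r² = 107.50390625.
The farthest remaining point D is at distance² 50.87890625 ≤ 107.50390625.
r = √(107.50390625) ≈ 10.37.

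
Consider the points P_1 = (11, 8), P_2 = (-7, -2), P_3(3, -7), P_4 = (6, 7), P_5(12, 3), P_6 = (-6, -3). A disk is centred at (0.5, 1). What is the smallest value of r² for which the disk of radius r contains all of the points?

159.25

The required radius is the distance from (0.5, 1) to the farthest point.
Squared distances: 159.25, 65.25, 70.25, 66.25, 136.25, 58.25.
Maximum is 159.25, attained at P_1.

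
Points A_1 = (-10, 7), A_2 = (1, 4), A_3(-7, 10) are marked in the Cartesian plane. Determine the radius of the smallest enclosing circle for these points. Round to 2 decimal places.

5.70

Side lengths²: A_1A_2² = 130, A_1A_3² = 18, A_2A_3² = 100.
Since A_1A_2² = 130 ≥ 100 + 18 = 118, the angle opposite A_1A_2 is not acute, so the smallest enclosing circle has A_1A_2 as diameter.
Centre = midpoint of A_1A_2 = (-4.5, 5.5), r² = 130/4 = 32.5.
r = √(32.5) ≈ 5.70.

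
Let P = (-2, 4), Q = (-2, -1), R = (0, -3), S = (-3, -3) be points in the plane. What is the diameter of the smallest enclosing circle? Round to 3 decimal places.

7.354

The minimum enclosing circle of a finite set is fixed by two of the points (as a diameter) or three (as a circumcircle).
The minimum enclosing circle is determined by three boundary points: P, R, S.
Their circumcentre is (-1.5, 5/14) with r² = 1325/98.
The farthest remaining point Q is at distance² 205/98 ≤ 1325/98.
Diameter = 2r = 2√(1325/98) ≈ 7.354.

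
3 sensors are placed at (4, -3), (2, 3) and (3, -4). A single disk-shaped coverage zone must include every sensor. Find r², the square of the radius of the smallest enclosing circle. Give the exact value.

Call the three points A, B, C in the order given.
Side lengths²: AB² = 40, AC² = 2, BC² = 50.
Since BC² = 50 ≥ 40 + 2 = 42, the angle opposite BC is not acute, so the smallest enclosing circle has BC as diameter.
Centre = midpoint of BC = (2.5, -0.5), r² = 50/4 = 12.5.

12.5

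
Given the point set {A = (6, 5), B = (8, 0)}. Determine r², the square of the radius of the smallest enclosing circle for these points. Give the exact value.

The smallest circle enclosing two points has them as diameter endpoints.
Centre = midpoint = (7, 2.5); r² = |AB|²/4 = 29/4 = 7.25.

7.25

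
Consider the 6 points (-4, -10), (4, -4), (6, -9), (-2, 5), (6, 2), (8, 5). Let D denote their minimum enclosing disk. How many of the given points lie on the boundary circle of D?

2

The farthest pair is (-4, -10)–(8, 5) with squared distance 369. The circle on this segment as diameter has centre (2, -2.5) and r² = 369/4 = 92.25.
Check (4, -4): distance² to centre = 6.25 ≤ 92.25, so it lies inside.
All remaining points lie in this disk, and no smaller disk contains both endpoints, so this is the minimum enclosing circle.
The points at distance exactly r from the centre are (-4, -10), (8, 5) — 2 points.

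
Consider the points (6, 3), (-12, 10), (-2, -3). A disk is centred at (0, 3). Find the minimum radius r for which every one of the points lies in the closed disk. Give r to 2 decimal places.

The required radius is the distance from (0, 3) to the farthest point.
Squared distances: 36, 193, 40.
Maximum is 193, attained at (-12, 10).
r = √193 ≈ 13.89.

13.89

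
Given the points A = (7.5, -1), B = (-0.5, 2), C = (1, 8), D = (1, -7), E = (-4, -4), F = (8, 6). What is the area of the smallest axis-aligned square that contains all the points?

225

The bounding box has width 12 and height 15.
An axis-aligned square enclosing the set must have side ≥ max(width, height).
So the minimum side is max(12, 15) = 15.
Area = 15² = 225.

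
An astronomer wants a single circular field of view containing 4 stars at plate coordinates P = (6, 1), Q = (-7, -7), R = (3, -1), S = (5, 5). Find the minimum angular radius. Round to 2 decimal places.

By Welzl's lemma the MEC is supported by two points (diametrically opposite) or three points (on a circumcircle).
The farthest pair is Q–S with squared distance 288. The circle on this segment as diameter has centre (-1, -1) and r² = 288/4 = 72.
Check P: distance² to centre = 53 ≤ 72, so it lies inside.
All remaining points lie in this disk, and no smaller disk contains both endpoints, so this is the minimum enclosing circle.
r = √72 ≈ 8.49.

8.49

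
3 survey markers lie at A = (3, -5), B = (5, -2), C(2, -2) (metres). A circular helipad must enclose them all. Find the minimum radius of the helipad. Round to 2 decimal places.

Side lengths²: AB² = 13, AC² = 10, BC² = 9.
Since AB² = 13 < 10 + 9 = 19, the triangle is acute, so the smallest enclosing circle is the circumcircle.
Circumcentre = (3.5, -19/6), r² = 65/18.
r = √(65/18) ≈ 1.90.

1.90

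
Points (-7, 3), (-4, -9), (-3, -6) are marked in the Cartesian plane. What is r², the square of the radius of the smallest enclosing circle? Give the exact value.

Call the three points A, B, C in the order given.
Side lengths²: AB² = 153, AC² = 97, BC² = 10.
Since AB² = 153 ≥ 97 + 10 = 107, the angle opposite AB is not acute, so the smallest enclosing circle has AB as diameter.
Centre = midpoint of AB = (-5.5, -3), r² = 153/4 = 38.25.

38.25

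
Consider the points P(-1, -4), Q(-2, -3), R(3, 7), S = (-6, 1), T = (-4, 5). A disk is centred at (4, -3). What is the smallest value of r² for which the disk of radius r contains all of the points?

The required radius is the distance from (4, -3) to the farthest point.
Squared distances: 26, 36, 101, 116, 128.
Maximum is 128, attained at T.

128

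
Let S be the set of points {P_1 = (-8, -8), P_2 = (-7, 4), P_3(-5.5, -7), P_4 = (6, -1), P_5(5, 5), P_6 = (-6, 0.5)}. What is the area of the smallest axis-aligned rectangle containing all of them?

x ranges over [-8, 6], width 14.
y ranges over [-8, 5], height 13.
Area = 14 × 13 = 182.

182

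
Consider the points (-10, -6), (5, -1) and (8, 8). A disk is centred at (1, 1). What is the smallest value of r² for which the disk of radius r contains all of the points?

170

The required radius is the distance from (1, 1) to the farthest point.
Squared distances: 170, 20, 98.
Maximum is 170, attained at (-10, -6).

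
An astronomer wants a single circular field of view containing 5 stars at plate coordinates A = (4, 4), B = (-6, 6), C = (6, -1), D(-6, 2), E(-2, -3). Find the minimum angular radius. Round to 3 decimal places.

6.946

By Welzl's lemma the MEC is supported by two points (diametrically opposite) or three points (on a circumcircle).
The farthest pair is B–C with squared distance 193. The circle on this segment as diameter has centre (0, 2.5) and r² = 193/4 = 48.25.
Check A: distance² to centre = 18.25 ≤ 48.25, so it lies inside.
All remaining points lie in this disk, and no smaller disk contains both endpoints, so this is the minimum enclosing circle.
r = √(48.25) ≈ 6.946.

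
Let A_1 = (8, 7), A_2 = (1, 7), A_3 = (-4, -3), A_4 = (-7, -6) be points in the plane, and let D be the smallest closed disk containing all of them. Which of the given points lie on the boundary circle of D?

The farthest pair is A_1–A_4 with squared distance 394. The circle on this segment as diameter has centre (0.5, 0.5) and r² = 394/4 = 98.5.
Check A_2: distance² to centre = 42.5 ≤ 98.5, so it lies inside.
All remaining points lie in this disk, and no smaller disk contains both endpoints, so this is the minimum enclosing circle.
The points at distance exactly r from the centre are A_1, A_4 — 2 points.

A_1, A_4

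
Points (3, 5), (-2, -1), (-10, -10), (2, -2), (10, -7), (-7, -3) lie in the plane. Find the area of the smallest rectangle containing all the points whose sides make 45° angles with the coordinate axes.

294

In coordinates u = x + y, v = x − y the rectangle is axis-aligned; the map (x,y)→(u,v) scales areas by 2.
u-values: 8, -3, -20, 0, 3, -10; range = 8 − (-20) = 28.
v-values: -2, -1, 0, 4, 17, -4; range = 17 − (-4) = 21.
Area = (28 × 21) / 2 = 294.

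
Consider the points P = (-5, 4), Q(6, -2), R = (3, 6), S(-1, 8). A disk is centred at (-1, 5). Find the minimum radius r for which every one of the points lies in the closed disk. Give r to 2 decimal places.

The required radius is the distance from (-1, 5) to the farthest point.
Squared distances: 17, 98, 17, 9.
Maximum is 98, attained at Q.
r = √98 ≈ 9.90.

9.90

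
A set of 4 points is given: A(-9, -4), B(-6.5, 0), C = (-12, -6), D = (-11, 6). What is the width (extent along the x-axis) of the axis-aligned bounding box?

5.5

max x = -6.5, min x = -12, so width = 5.5.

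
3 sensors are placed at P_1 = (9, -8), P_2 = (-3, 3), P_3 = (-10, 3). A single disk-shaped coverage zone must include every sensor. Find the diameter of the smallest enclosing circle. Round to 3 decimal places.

Side lengths²: P_1P_2² = 265, P_1P_3² = 482, P_2P_3² = 49.
Since P_1P_3² = 482 ≥ 265 + 49 = 314, the angle opposite P_1P_3 is not acute, so the smallest enclosing circle has P_1P_3 as diameter.
Centre = midpoint of P_1P_3 = (-0.5, -2.5), r² = 482/4 = 120.5.
Diameter = 2r = 2√(120.5) ≈ 21.954.

21.954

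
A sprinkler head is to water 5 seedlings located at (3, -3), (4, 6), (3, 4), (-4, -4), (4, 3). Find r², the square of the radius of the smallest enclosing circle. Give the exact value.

The farthest pair is (4, 6)–(-4, -4) with squared distance 164. The circle on this segment as diameter has centre (0, 1) and r² = 164/4 = 41.
Check (3, -3): distance² to centre = 25 ≤ 41, so it lies inside.
All remaining points lie in this disk, and no smaller disk contains both endpoints, so this is the minimum enclosing circle.

41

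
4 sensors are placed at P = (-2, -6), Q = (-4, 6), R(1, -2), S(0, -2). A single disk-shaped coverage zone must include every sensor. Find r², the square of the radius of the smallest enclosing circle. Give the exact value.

37

By Welzl's lemma the MEC is supported by two points (diametrically opposite) or three points (on a circumcircle).
The farthest pair is P–Q with squared distance 148. The circle on this segment as diameter has centre (-3, 0) and r² = 148/4 = 37.
Check R: distance² to centre = 20 ≤ 37, so it lies inside.
All remaining points lie in this disk, and no smaller disk contains both endpoints, so this is the minimum enclosing circle.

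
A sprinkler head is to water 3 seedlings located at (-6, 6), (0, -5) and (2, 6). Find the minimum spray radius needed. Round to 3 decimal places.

6.368

Call the three points A, B, C in the order given.
Side lengths²: AB² = 157, AC² = 64, BC² = 125.
Since AB² = 157 < 125 + 64 = 189, the triangle is acute, so the smallest enclosing circle is the circumcircle.
Circumcentre = (-2, 23/22), r² = 19625/484.
r = √(19625/484) ≈ 6.368.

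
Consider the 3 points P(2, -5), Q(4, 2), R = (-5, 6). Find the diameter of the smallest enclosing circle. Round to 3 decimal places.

Side lengths²: PQ² = 53, PR² = 170, QR² = 97.
Since PR² = 170 ≥ 97 + 53 = 150, the angle opposite PR is not acute, so the smallest enclosing circle has PR as diameter.
Centre = midpoint of PR = (-1.5, 0.5), r² = 170/4 = 42.5.
Diameter = 2r = 2√(42.5) ≈ 13.038.

13.038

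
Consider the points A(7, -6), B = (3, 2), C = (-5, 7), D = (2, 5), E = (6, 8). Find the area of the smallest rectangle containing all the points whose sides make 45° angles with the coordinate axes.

In coordinates u = x + y, v = x − y the rectangle is axis-aligned; the map (x,y)→(u,v) scales areas by 2.
u-values: 1, 5, 2, 7, 14; range = 14 − 1 = 13.
v-values: 13, 1, -12, -3, -2; range = 13 − (-12) = 25.
Area = (13 × 25) / 2 = 162.5.

162.5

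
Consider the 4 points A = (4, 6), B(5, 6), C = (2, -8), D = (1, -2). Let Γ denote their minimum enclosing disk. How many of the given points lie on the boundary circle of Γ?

2

The minimum enclosing circle of a finite set is fixed by two of the points (as a diameter) or three (as a circumcircle).
The farthest pair is B–C with squared distance 205. The circle on this segment as diameter has centre (3.5, -1) and r² = 205/4 = 51.25.
Check A: distance² to centre = 49.25 ≤ 51.25, so it lies inside.
All remaining points lie in this disk, and no smaller disk contains both endpoints, so this is the minimum enclosing circle.
The points at distance exactly r from the centre are B, C — 2 points.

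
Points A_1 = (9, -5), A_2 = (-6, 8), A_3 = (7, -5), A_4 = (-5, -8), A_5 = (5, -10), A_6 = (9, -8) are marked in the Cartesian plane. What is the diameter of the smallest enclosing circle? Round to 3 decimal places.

21.932

By Welzl's lemma the MEC is supported by two points (diametrically opposite) or three points (on a circumcircle).
The farthest pair is A_2–A_6 with squared distance 481. The circle on this segment as diameter has centre (1.5, 0) and r² = 481/4 = 120.25.
Check A_1: distance² to centre = 81.25 ≤ 120.25, so it lies inside.
All remaining points lie in this disk, and no smaller disk contains both endpoints, so this is the minimum enclosing circle.
Diameter = 2r = 2√(120.25) ≈ 21.932.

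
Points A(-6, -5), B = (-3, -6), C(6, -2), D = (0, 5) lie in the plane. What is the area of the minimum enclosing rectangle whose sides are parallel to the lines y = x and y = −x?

104

In coordinates u = x + y, v = x − y the rectangle is axis-aligned; the map (x,y)→(u,v) scales areas by 2.
u-values: -11, -9, 4, 5; range = 5 − (-11) = 16.
v-values: -1, 3, 8, -5; range = 8 − (-5) = 13.
Area = (16 × 13) / 2 = 104.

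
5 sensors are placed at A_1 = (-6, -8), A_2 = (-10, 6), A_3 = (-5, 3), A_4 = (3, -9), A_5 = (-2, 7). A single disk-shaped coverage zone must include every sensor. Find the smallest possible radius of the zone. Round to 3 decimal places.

The farthest pair is A_2–A_4 with squared distance 394. The circle on this segment as diameter has centre (-3.5, -1.5) and r² = 394/4 = 98.5.
Check A_1: distance² to centre = 48.5 ≤ 98.5, so it lies inside.
All remaining points lie in this disk, and no smaller disk contains both endpoints, so this is the minimum enclosing circle.
r = √(98.5) ≈ 9.925.

9.925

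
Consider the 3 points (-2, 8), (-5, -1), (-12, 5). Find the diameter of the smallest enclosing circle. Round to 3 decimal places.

11.274

Call the three points A, B, C in the order given.
Side lengths²: AB² = 90, AC² = 109, BC² = 85.
Since AC² = 109 < 90 + 85 = 175, the triangle is acute, so the smallest enclosing circle is the circumcircle.
Circumcentre = (-115/18, 241/54), r² = 46325/1458.
Diameter = 2r = 2√(46325/1458) ≈ 11.274.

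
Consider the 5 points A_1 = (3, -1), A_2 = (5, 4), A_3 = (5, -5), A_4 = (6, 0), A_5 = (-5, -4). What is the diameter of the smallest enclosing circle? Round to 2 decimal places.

A smallest enclosing disk is always determined by at most three of the input points on its boundary.
The minimum enclosing circle is determined by three boundary points: A_2, A_3, A_5.
Their circumcentre is (0.4, -0.5) with r² = 41.41.
The farthest remaining point A_4 is at distance² 31.61 ≤ 41.41.
Diameter = 2r = 2√(41.41) ≈ 12.87.

12.87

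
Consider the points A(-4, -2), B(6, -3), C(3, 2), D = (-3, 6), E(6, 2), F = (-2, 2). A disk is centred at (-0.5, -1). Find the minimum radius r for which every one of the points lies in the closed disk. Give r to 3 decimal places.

The required radius is the distance from (-0.5, -1) to the farthest point.
Squared distances: 13.25, 46.25, 21.25, 55.25, 51.25, 11.25.
Maximum is 55.25, attained at D.
r = √(55.25) ≈ 7.433.

7.433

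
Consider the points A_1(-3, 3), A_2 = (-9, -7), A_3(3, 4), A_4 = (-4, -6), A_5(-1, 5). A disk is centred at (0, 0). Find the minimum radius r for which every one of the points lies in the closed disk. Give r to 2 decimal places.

11.40

The required radius is the distance from (0, 0) to the farthest point.
Squared distances: 18, 130, 25, 52, 26.
Maximum is 130, attained at A_2.
r = √130 ≈ 11.40.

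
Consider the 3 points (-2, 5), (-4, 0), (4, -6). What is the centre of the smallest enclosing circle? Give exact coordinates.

(1, -0.5)

Call the three points A, B, C in the order given.
Side lengths²: AB² = 29, AC² = 157, BC² = 100.
Since AC² = 157 ≥ 100 + 29 = 129, the angle opposite AC is not acute, so the smallest enclosing circle has AC as diameter.
Centre = midpoint of AC = (1, -0.5), r² = 157/4 = 39.25.
Centre = (1, -0.5).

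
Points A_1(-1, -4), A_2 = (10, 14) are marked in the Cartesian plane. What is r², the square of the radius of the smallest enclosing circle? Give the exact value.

111.25

The smallest circle enclosing two points has them as diameter endpoints.
Centre = midpoint = (4.5, 5); r² = |A_1A_2|²/4 = 445/4 = 111.25.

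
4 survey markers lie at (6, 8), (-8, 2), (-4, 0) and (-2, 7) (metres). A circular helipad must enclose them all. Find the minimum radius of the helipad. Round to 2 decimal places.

7.62

By Welzl's lemma the MEC is supported by two points (diametrically opposite) or three points (on a circumcircle).
The farthest pair is (6, 8)–(-8, 2) with squared distance 232. The circle on this segment as diameter has centre (-1, 5) and r² = 232/4 = 58.
Check (-4, 0): distance² to centre = 34 ≤ 58, so it lies inside.
All remaining points lie in this disk, and no smaller disk contains both endpoints, so this is the minimum enclosing circle.
r = √58 ≈ 7.62.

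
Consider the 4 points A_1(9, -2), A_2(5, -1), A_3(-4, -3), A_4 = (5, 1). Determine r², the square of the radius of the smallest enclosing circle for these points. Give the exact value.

By Welzl's lemma the MEC is supported by two points (diametrically opposite) or three points (on a circumcircle).
The farthest pair is A_1–A_3 with squared distance 170. The circle on this segment as diameter has centre (2.5, -2.5) and r² = 170/4 = 42.5.
Check A_2: distance² to centre = 8.5 ≤ 42.5, so it lies inside.
All remaining points lie in this disk, and no smaller disk contains both endpoints, so this is the minimum enclosing circle.

42.5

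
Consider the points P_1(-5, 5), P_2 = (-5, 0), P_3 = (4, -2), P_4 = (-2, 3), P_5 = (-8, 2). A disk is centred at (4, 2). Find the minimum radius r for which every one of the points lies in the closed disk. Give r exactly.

12

The required radius is the distance from (4, 2) to the farthest point.
Squared distances: 90, 85, 16, 37, 144.
Maximum is 144, attained at P_5.
r = √144 = 12.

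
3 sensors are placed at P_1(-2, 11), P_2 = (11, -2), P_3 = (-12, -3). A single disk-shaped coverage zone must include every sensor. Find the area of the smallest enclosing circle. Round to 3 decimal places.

Side lengths²: P_1P_2² = 338, P_1P_3² = 296, P_2P_3² = 530.
Since P_2P_3² = 530 < 338 + 296 = 634, the triangle is acute, so the smallest enclosing circle is the circumcircle.
Circumcentre = (-7/12, -7/12), r² = 9805/72.
Area = π·r² = π·9805/72 ≈ 427.824.

427.824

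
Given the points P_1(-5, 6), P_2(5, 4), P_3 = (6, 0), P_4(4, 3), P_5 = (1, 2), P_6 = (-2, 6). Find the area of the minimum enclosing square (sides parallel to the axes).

The bounding box has width 11 and height 6.
An axis-aligned square enclosing the set must have side ≥ max(width, height).
So the minimum side is max(11, 6) = 11.
Area = 11² = 121.

121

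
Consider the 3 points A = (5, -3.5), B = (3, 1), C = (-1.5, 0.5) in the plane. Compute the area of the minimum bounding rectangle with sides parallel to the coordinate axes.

29.25

x ranges over [-1.5, 5], width 6.5.
y ranges over [-3.5, 1], height 4.5.
Area = 6.5 × 4.5 = 29.25.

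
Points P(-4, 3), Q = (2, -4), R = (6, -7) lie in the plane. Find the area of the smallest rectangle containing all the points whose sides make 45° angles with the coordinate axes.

10

In coordinates u = x + y, v = x − y the rectangle is axis-aligned; the map (x,y)→(u,v) scales areas by 2.
u-values: -1, -2, -1; range = -1 − (-2) = 1.
v-values: -7, 6, 13; range = 13 − (-7) = 20.
Area = (1 × 20) / 2 = 10.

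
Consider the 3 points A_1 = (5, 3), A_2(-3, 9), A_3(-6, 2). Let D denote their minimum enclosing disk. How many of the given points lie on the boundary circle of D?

3

Side lengths²: A_1A_2² = 100, A_1A_3² = 122, A_2A_3² = 58.
Since A_1A_3² = 122 < 100 + 58 = 158, the triangle is acute, so the smallest enclosing circle is the circumcircle.
Circumcentre = (-23/37, 142/37), r² = 44225/1369.
The points at distance exactly r from the centre are A_1, A_2, A_3 — 3 points.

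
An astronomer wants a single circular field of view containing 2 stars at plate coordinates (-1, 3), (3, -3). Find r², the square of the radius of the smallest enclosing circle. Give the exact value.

The smallest circle enclosing two points has them as diameter endpoints.
Centre = midpoint = (1, 0); r² = |(-1, 3)−(3, -3)|²/4 = 52/4 = 13.

13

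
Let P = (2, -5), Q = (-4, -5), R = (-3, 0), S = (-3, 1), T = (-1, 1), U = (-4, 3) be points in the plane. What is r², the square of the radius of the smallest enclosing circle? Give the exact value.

The farthest pair is P–U with squared distance 100. The circle on this segment as diameter has centre (-1, -1) and r² = 100/4 = 25.
Check Q: distance² to centre = 25 ≤ 25, so it lies inside.
All remaining points lie in this disk, and no smaller disk contains both endpoints, so this is the minimum enclosing circle.

25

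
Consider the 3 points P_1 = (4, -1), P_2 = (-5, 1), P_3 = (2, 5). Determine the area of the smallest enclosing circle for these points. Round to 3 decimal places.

69.429

Side lengths²: P_1P_2² = 85, P_1P_3² = 40, P_2P_3² = 65.
Since P_1P_2² = 85 < 65 + 40 = 105, the triangle is acute, so the smallest enclosing circle is the circumcircle.
Circumcentre = (-0.3, 0.9), r² = 22.1.
Area = π·r² = π·22.1 ≈ 69.429.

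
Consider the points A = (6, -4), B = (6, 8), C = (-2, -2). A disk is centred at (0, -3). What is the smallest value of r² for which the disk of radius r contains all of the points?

The required radius is the distance from (0, -3) to the farthest point.
Squared distances: 37, 157, 5.
Maximum is 157, attained at B.

157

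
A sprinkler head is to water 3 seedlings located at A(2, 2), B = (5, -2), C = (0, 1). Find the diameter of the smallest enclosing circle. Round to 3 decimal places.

5.831

Side lengths²: AB² = 25, AC² = 5, BC² = 34.
Since BC² = 34 ≥ 25 + 5 = 30, the angle opposite BC is not acute, so the smallest enclosing circle has BC as diameter.
Centre = midpoint of BC = (2.5, -0.5), r² = 34/4 = 8.5.
Diameter = 2r = 2√(8.5) ≈ 5.831.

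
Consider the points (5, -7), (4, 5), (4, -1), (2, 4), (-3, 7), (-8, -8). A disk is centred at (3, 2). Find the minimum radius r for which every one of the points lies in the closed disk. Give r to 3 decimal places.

The required radius is the distance from (3, 2) to the farthest point.
Squared distances: 85, 10, 10, 5, 61, 221.
Maximum is 221, attained at (-8, -8).
r = √221 ≈ 14.866.

14.866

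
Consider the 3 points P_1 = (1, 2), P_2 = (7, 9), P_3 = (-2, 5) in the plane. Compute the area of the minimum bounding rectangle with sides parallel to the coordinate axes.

63

x ranges over [-2, 7], width 9.
y ranges over [2, 9], height 7.
Area = 9 × 7 = 63.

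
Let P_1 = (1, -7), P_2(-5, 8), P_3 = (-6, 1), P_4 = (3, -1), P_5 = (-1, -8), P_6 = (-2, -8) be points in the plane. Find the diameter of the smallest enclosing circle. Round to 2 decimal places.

16.49

The farthest pair is P_2–P_5 with squared distance 272. The circle on this segment as diameter has centre (-3, 0) and r² = 272/4 = 68.
Check P_1: distance² to centre = 65 ≤ 68, so it lies inside.
All remaining points lie in this disk, and no smaller disk contains both endpoints, so this is the minimum enclosing circle.
Diameter = 2r = 2√68 ≈ 16.49.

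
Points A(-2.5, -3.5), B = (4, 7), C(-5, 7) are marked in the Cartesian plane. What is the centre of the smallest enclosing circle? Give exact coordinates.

Side lengths²: AB² = 152.5, AC² = 116.5, BC² = 81.
Since AB² = 152.5 < 116.5 + 81 = 197.5, the triangle is acute, so the smallest enclosing circle is the circumcircle.
Circumcentre = (-0.5, 53/21), r² = 71065/1764.
Centre = (-0.5, 53/21).

(-0.5, 53/21)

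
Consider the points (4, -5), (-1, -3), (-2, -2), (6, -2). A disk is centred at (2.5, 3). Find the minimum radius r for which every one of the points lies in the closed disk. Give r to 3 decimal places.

The required radius is the distance from (2.5, 3) to the farthest point.
Squared distances: 66.25, 48.25, 45.25, 37.25.
Maximum is 66.25, attained at (4, -5).
r = √(66.25) ≈ 8.139.

8.139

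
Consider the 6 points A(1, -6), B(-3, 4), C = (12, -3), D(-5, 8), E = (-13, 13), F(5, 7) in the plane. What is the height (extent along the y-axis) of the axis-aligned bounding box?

19

max y = 13, min y = -6, so height = 19.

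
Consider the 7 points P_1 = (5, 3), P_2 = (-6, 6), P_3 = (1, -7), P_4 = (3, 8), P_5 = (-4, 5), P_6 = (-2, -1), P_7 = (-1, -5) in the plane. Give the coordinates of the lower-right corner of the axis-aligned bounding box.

x-range [-6, 5], y-range [-7, 8].
The lower-right corner is (5, -7).

(5, -7)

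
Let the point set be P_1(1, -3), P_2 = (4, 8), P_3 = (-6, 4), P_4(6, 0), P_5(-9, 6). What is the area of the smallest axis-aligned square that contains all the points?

225

The bounding box has width 15 and height 11.
An axis-aligned square enclosing the set must have side ≥ max(width, height).
So the minimum side is max(15, 11) = 15.
Area = 15² = 225.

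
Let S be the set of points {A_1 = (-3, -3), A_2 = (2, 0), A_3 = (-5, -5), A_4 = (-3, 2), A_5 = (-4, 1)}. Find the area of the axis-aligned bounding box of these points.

x ranges over [-5, 2], width 7.
y ranges over [-5, 2], height 7.
Area = 7 × 7 = 49.

49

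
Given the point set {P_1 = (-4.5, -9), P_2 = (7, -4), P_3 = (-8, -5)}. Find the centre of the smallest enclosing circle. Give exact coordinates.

Side lengths²: P_1P_2² = 157.25, P_1P_3² = 28.25, P_2P_3² = 226.
Since P_2P_3² = 226 ≥ 157.25 + 28.25 = 185.5, the angle opposite P_2P_3 is not acute, so the smallest enclosing circle has P_2P_3 as diameter.
Centre = midpoint of P_2P_3 = (-0.5, -4.5), r² = 226/4 = 56.5.
Centre = (-0.5, -4.5).

(-0.5, -4.5)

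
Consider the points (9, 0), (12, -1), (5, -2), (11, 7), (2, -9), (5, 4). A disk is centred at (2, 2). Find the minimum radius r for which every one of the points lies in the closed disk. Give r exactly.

11

The required radius is the distance from (2, 2) to the farthest point.
Squared distances: 53, 109, 25, 106, 121, 13.
Maximum is 121, attained at (2, -9).
r = √121 = 11.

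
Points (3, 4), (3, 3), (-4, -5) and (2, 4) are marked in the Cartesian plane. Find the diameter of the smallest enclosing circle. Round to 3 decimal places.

A smallest enclosing disk is always determined by at most three of the input points on its boundary.
The farthest pair is (3, 4)–(-4, -5) with squared distance 130. The circle on this segment as diameter has centre (-0.5, -0.5) and r² = 130/4 = 32.5.
Check (3, 3): distance² to centre = 24.5 ≤ 32.5, so it lies inside.
All remaining points lie in this disk, and no smaller disk contains both endpoints, so this is the minimum enclosing circle.
Diameter = 2r = 2√(32.5) ≈ 11.402.

11.402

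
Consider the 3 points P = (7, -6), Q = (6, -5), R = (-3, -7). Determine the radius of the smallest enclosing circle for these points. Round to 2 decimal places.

Side lengths²: PQ² = 2, PR² = 101, QR² = 85.
Since PR² = 101 ≥ 85 + 2 = 87, the angle opposite PR is not acute, so the smallest enclosing circle has PR as diameter.
Centre = midpoint of PR = (2, -6.5), r² = 101/4 = 25.25.
r = √(25.25) ≈ 5.02.

5.02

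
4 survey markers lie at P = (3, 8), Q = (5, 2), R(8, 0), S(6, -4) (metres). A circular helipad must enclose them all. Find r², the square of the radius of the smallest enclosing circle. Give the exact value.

The farthest pair is P–S with squared distance 153. The circle on this segment as diameter has centre (4.5, 2) and r² = 153/4 = 38.25.
Check Q: distance² to centre = 0.25 ≤ 38.25, so it lies inside.
All remaining points lie in this disk, and no smaller disk contains both endpoints, so this is the minimum enclosing circle.

38.25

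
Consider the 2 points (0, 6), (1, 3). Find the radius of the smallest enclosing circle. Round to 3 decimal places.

1.581

The smallest circle enclosing two points has them as diameter endpoints.
Centre = midpoint = (0.5, 4.5); r² = |(0, 6)−(1, 3)|²/4 = 10/4 = 2.5.
r = √(2.5) ≈ 1.581.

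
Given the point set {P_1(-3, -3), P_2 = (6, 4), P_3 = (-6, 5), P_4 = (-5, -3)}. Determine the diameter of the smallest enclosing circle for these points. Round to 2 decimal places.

13.32

The minimum enclosing circle is determined by three boundary points: P_2, P_3, P_4.
Their circumcentre is (-9/38, 63/38) with r² = 32045/722.
The farthest remaining point P_1 is at distance² 21177/722 ≤ 32045/722.
Diameter = 2r = 2√(32045/722) ≈ 13.32.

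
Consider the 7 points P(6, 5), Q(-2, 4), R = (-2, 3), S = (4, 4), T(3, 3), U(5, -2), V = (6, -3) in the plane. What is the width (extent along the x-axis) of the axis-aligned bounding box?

8

max x = 6, min x = -2, so width = 8.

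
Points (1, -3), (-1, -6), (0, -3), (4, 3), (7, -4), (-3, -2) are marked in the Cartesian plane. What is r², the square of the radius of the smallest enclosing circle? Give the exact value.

A smallest enclosing disk is always determined by at most three of the input points on its boundary.
The minimum enclosing circle is determined by three boundary points: (4, 3), (7, -4), (-3, -2).
Their circumcentre is (2.21875, -1.90625) with r² = 27.244140625.
The farthest remaining point (-1, -6) is at distance² 27.119140625 ≤ 27.244140625.

27.244140625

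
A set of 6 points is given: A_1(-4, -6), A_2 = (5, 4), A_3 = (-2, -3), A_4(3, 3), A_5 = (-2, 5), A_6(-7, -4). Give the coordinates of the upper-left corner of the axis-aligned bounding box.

(-7, 5)

x-range [-7, 5], y-range [-6, 5].
The upper-left corner is (-7, 5).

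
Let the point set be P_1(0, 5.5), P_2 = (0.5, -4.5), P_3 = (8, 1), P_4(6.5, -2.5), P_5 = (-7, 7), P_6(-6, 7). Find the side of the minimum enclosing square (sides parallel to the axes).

The bounding box has width 15 and height 11.5.
An axis-aligned square enclosing the set must have side ≥ max(width, height).
So the minimum side is max(15, 11.5) = 15.

15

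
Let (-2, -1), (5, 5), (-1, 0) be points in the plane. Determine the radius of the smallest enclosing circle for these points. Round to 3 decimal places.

Call the three points A, B, C in the order given.
Side lengths²: AB² = 85, AC² = 2, BC² = 61.
Since AB² = 85 ≥ 61 + 2 = 63, the angle opposite AB is not acute, so the smallest enclosing circle has AB as diameter.
Centre = midpoint of AB = (1.5, 2), r² = 85/4 = 21.25.
r = √(21.25) ≈ 4.610.

4.610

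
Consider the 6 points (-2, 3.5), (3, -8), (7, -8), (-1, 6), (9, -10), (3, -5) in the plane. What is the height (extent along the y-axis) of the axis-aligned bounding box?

16

max y = 6, min y = -10, so height = 16.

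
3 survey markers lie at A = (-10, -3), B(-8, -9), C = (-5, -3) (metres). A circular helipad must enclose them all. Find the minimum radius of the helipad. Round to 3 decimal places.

Side lengths²: AB² = 40, AC² = 25, BC² = 45.
Since BC² = 45 < 40 + 25 = 65, the triangle is acute, so the smallest enclosing circle is the circumcircle.
Circumcentre = (-7.5, -5.5), r² = 12.5.
r = √(12.5) ≈ 3.536.

3.536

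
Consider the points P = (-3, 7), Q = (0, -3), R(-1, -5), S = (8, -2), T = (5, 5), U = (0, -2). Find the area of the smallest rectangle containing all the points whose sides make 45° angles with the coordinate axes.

160

In coordinates u = x + y, v = x − y the rectangle is axis-aligned; the map (x,y)→(u,v) scales areas by 2.
u-values: 4, -3, -6, 6, 10, -2; range = 10 − (-6) = 16.
v-values: -10, 3, 4, 10, 0, 2; range = 10 − (-10) = 20.
Area = (16 × 20) / 2 = 160.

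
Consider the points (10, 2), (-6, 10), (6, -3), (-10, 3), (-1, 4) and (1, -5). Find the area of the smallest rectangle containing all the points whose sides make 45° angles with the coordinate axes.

In coordinates u = x + y, v = x − y the rectangle is axis-aligned; the map (x,y)→(u,v) scales areas by 2.
u-values: 12, 4, 3, -7, 3, -4; range = 12 − (-7) = 19.
v-values: 8, -16, 9, -13, -5, 6; range = 9 − (-16) = 25.
Area = (19 × 25) / 2 = 237.5.

237.5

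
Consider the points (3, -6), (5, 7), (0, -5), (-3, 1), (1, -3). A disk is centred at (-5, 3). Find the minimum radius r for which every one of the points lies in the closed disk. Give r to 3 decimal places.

The required radius is the distance from (-5, 3) to the farthest point.
Squared distances: 145, 116, 89, 8, 72.
Maximum is 145, attained at (3, -6).
r = √145 ≈ 12.042.

12.042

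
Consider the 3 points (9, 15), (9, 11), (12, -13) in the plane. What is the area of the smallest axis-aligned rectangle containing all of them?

x ranges over [9, 12], width 3.
y ranges over [-13, 15], height 28.
Area = 3 × 28 = 84.

84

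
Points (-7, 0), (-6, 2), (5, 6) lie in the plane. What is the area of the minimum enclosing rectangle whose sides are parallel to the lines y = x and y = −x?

63

In coordinates u = x + y, v = x − y the rectangle is axis-aligned; the map (x,y)→(u,v) scales areas by 2.
u-values: -7, -4, 11; range = 11 − (-7) = 18.
v-values: -7, -8, -1; range = -1 − (-8) = 7.
Area = (18 × 7) / 2 = 63.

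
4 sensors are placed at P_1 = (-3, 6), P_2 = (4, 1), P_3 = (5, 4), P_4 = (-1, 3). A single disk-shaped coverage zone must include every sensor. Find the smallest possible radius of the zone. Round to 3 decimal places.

A smallest enclosing disk is always determined by at most three of the input points on its boundary.
The minimum enclosing circle is determined by three boundary points: P_1, P_2, P_3.
Their circumcentre is (9/13, 49/13) with r² = 3145/169.
The farthest remaining point P_4 is at distance² 584/169 ≤ 3145/169.
r = √(3145/169) ≈ 4.314.

4.314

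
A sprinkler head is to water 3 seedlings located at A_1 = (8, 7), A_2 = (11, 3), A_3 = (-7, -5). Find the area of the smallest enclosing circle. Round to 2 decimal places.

Side lengths²: A_1A_2² = 25, A_1A_3² = 369, A_2A_3² = 388.
Since A_2A_3² = 388 < 369 + 25 = 394, the triangle is acute, so the smallest enclosing circle is the circumcircle.
Circumcentre = (1.875, -0.71875), r² = 97.0947265625.
Area = π·r² = π·97.0947265625 ≈ 305.03.

305.03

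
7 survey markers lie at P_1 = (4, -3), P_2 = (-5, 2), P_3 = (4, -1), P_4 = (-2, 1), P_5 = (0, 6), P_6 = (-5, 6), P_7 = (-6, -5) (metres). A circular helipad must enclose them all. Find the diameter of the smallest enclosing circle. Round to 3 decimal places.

13.275

The minimum enclosing circle is determined by three boundary points: P_1, P_6, P_7.
Their circumcentre is (-11/6, 1/6) with r² = 793/18.
The farthest remaining point P_5 is at distance² 673/18 ≤ 793/18.
Diameter = 2r = 2√(793/18) ≈ 13.275.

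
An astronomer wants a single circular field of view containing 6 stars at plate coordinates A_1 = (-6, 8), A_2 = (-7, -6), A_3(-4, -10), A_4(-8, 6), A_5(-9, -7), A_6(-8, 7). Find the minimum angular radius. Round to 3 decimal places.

By Welzl's lemma the MEC is supported by two points (diametrically opposite) or three points (on a circumcircle).
The farthest pair is A_1–A_3 with squared distance 328. The circle on this segment as diameter has centre (-5, -1) and r² = 328/4 = 82.
Check A_2: distance² to centre = 29 ≤ 82, so it lies inside.
All remaining points lie in this disk, and no smaller disk contains both endpoints, so this is the minimum enclosing circle.
r = √82 ≈ 9.055.

9.055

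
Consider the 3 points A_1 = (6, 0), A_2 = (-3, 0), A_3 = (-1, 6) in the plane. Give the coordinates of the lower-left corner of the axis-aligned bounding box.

(-3, 0)

x-range [-3, 6], y-range [0, 6].
The lower-left corner is (-3, 0).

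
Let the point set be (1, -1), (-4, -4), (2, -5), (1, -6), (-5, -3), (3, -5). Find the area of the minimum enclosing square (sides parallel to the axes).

The bounding box has width 8 and height 5.
An axis-aligned square enclosing the set must have side ≥ max(width, height).
So the minimum side is max(8, 5) = 8.
Area = 8² = 64.

64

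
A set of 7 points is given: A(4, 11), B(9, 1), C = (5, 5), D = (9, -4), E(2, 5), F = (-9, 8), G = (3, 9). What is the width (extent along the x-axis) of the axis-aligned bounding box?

18

max x = 9, min x = -9, so width = 18.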